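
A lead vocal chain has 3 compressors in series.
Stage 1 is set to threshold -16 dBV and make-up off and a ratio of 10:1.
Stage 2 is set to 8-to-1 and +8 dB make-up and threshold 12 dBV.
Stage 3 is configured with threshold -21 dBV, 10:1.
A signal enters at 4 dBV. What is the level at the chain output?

-19.5 dBV

Stage 1: overshoot 20 dB → 20/10 = 2 dB → -14 dBV.
Stage 2: -14 dBV is at or below the 12 dBV threshold — no compression; make-up brings it to -6 dBV.
Stage 3: -6 dBV is 15 dB over -21 dBV; at 10:1 that becomes 1.5 dB over, giving -19.5 dBV.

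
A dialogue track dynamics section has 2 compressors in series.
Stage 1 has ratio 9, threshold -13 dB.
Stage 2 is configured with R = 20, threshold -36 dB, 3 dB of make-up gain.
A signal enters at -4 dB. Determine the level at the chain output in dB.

Stage 1: 9 dB above -13 dB, reduced 9:1 to 1 dB above → -12 dB.
Stage 2: -12 dB is 24 dB over -36 dB; at 20:1 that becomes 1.2 dB over, giving -34.8 dB; +3 dB make-up → -31.8 dB.

-31.8 dB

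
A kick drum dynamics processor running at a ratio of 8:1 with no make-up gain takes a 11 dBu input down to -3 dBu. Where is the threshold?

Gain reduction = 11 − (-3) = 14 dB; output overshoot = GR / (R − 1) = 14 / 7 = 2 dB.
Threshold = output − output overshoot = -3 − 2 = -5 dBu.

-5 dBu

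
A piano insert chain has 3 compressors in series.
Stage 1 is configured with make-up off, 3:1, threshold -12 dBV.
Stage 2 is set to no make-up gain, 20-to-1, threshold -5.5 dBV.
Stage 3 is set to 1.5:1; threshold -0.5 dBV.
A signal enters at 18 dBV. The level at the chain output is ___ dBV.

Stage 1: overshoot 30 dB → 30/3 = 10 dB → -2 dBV.
Stage 2: 3.5 dB above -5.5 dBV, reduced 20:1 to 0.175 dB above → -5.325 dBV.
Stage 3: -5.325 dBV is at or below the -0.5 dBV threshold — no compression; output -5.325 dBV.

-5.325 dBV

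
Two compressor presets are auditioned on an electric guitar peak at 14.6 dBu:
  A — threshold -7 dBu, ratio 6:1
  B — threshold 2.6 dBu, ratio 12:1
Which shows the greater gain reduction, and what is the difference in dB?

A: GR = 21.6 − 21.6/6 = 18 dB.
B: GR = 12 − 12/12 = 11 dB.
A reduces 7 dB more.

A, by 7 dB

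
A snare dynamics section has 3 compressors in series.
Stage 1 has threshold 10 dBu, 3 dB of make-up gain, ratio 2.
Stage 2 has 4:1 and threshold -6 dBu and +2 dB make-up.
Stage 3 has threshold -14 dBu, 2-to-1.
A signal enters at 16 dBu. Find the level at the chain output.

-6.25 dBu

Stage 1: 6 dB above 10 dBu, reduced 2:1 to 3 dB above → 13 dBu; +3 dB make-up → 16 dBu.
Stage 2: 22 dB above -6 dBu, reduced 4:1 to 5.5 dB above → -0.5 dBu; +2 dB make-up → 1.5 dBu.
Stage 3: 1.5 dBu is 15.5 dB over -14 dBu; at 2:1 that becomes 7.75 dB over, giving -6.25 dBu.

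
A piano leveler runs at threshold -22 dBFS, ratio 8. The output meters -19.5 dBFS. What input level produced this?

That's 2.5 dB above the -22 dBFS threshold.
Input overshoot = R × output overshoot = 20 dB → input = -22 + 20 = -2 dBFS.

-2 dBFS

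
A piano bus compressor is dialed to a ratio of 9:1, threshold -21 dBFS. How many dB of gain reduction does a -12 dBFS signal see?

-12 dBFS exceeds the threshold by 9 dB.
At 9:1, output sits 9/9 = 1 dB above threshold.
GR = overshoot in − overshoot out = 9 − 1 = 8 dB.

8 dB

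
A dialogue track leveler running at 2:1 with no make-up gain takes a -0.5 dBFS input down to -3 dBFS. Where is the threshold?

-5.5 dBFS

Let T be the threshold. Output overshoot = (input overshoot)/R, so -3 − T = (-0.5 − T)/2.
2·(-3 − T) = -0.5 − T → 1·T = -6 − (-0.5) = -5.5.
T = -5.5/1 = -5.5 dBFS.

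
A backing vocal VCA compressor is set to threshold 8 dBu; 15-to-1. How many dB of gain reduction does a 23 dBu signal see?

23 dBu exceeds the threshold by 15 dB.
A 15:1 ratio leaves 1 dB of that excess.
So the signal is attenuated by 15 − 1 = 14 dB.

14 dB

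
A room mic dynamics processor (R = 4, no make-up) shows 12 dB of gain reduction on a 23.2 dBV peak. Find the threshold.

7.2 dBV

Let T be the threshold. Output overshoot = (input overshoot)/R, so 11.2 − T = (23.2 − T)/4.
4·(11.2 − T) = 23.2 − T → 3·T = 44.8 − 23.2 = 21.6.
T = 21.6/3 = 7.2 dBV.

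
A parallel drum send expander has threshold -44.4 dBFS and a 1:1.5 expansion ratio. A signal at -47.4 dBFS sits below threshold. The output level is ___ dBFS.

-48.9 dBFS

The input is 3 dB below the -44.4 dBFS threshold.
A 1:1.5 expander multiplies undershoot by 1.5: 3 × 1.5 = 4.5 dB below threshold.
Output = -44.4 − 4.5 = -48.9 dBFS.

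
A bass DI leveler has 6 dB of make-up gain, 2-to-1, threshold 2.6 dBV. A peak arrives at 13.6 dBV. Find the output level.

14.1 dBV

Overshoot: 13.6 − 2.6 = 11 dB.
The 11 dB excess becomes 5.5 dB after 2:1 reduction.
That puts the output at 8.1 dBV; make-up adds 6 dB, giving 14.1 dBV.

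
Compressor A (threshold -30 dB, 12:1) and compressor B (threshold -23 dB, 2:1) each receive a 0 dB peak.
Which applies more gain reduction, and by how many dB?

A: 30 dB over, compressed to 2.5 dB over, so 27.5 dB of GR.
B: 23 dB over, compressed to 11.5 dB over, so 11.5 dB of GR.
A reduces 16 dB more.

A, by 16 dB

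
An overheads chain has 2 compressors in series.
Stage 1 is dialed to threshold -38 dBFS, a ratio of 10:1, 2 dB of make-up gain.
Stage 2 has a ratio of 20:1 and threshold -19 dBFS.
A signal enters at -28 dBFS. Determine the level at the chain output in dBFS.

-35 dBFS

Stage 1: 10 dB above -38 dBFS, reduced 10:1 to 1 dB above → -37 dBFS; +2 dB make-up → -35 dBFS.
Stage 2: below threshold (-35 ≤ -19); passes unchanged; output -35 dBFS.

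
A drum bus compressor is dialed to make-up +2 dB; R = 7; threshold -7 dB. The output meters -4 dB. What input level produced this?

Stripping the +2 dB make-up gives -6 dB at the gain stage.
That's 1 dB above the -7 dB threshold.
Before 7:1 compression the overshoot was 1 × 7 = 7 dB, so input = -7 + 7 = 0 dB.

0 dB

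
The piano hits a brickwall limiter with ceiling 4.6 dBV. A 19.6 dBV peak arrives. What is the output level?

The limiter clamps the peak to its 4.6 dBV ceiling.

4.6 dBV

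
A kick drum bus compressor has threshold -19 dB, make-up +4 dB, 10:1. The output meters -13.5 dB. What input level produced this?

-4 dB

Stripping the +4 dB make-up gives -17.5 dB at the gain stage.
Post-compression overshoot = -17.5 − (-19) = 1.5 dB.
Undo the ratio: input overshoot = 1.5 × 10 = 15 dB, giving input = -4 dB.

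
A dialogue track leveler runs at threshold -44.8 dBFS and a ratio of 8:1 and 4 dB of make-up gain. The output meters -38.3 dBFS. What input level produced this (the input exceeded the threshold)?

Before make-up, the level was -38.3 − 4 = -42.3 dBFS.
Post-compression overshoot = -42.3 − (-44.8) = 2.5 dB.
Undo the ratio: input overshoot = 2.5 × 8 = 20 dB, giving input = -24.8 dBFS.

-24.8 dBFS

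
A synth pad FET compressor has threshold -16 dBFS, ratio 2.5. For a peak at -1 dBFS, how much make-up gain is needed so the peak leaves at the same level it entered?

9 dB

The peak compresses to -16 + 15/2.5 = -10 dBFS.
To reach -1 dBFS requires -1 − (-10) = 9 dB of make-up.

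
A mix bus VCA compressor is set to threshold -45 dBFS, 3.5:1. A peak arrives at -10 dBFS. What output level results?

-35 dBFS

The input is 35 dB above the -45 dBFS threshold.
The 35 dB excess becomes 10 dB after 3.5:1 reduction.
Output = -45 + 10 = -35 dBFS.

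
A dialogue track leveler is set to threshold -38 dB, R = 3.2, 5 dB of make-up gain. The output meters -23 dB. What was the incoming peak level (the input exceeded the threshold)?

-6 dB

Stripping the +5 dB make-up gives -28 dB at the gain stage.
The compressed level sits -28 − (-38) = 10 dB over threshold.
Before 3.2:1 compression the overshoot was 10 × 3.2 = 32 dB, so input = -38 + 32 = -6 dB.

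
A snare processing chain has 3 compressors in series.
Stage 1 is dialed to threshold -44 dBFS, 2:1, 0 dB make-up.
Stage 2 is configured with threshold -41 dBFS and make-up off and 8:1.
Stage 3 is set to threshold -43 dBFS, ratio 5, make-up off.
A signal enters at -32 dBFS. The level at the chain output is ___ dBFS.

-42.525 dBFS

Stage 1: overshoot 12 dB → 12/2 = 6 dB → -38 dBFS.
Stage 2: -38 dBFS is 3 dB over -41 dBFS; at 8:1 that becomes 0.375 dB over, giving -40.625 dBFS.
Stage 3: -40.625 dBFS is 2.375 dB over -43 dBFS; at 5:1 that becomes 0.475 dB over, giving -42.525 dBFS.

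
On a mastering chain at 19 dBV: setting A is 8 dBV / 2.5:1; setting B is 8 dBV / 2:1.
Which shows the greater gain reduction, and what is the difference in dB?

A, by 1.1 dB

A: GR = 11 − 11/2.5 = 6.6 dB.
B: GR = 11 − 11/2 = 5.5 dB.
A applies 1.1 dB more gain reduction.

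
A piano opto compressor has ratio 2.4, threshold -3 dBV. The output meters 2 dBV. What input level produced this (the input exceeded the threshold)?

Post-compression overshoot = 2 − (-3) = 5 dB.
Before 2.4:1 compression the overshoot was 5 × 2.4 = 12 dB, so input = -3 + 12 = 9 dBV.

9 dBV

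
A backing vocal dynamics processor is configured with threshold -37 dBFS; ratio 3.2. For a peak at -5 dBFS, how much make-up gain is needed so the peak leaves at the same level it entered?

22 dB

The peak compresses to -37 + 32/3.2 = -27 dBFS.
To reach -5 dBFS requires -5 − (-27) = 22 dB of make-up.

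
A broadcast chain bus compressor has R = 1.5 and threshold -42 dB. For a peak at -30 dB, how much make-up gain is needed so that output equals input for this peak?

Overshoot 12 dB → 12/1.5 = 8 dB after compression, so the compressed level is -42 + 8 = -34 dB.
Make-up = target − compressed = -30 − (-34) = 4 dB.

4 dB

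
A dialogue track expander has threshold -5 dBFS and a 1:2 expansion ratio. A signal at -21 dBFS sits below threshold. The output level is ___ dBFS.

-37 dBFS

The input is 16 dB below the -5 dBFS threshold.
A 1:2 expander multiplies undershoot by 2: 16 × 2 = 32 dB below threshold.
Output = -5 − 32 = -37 dBFS.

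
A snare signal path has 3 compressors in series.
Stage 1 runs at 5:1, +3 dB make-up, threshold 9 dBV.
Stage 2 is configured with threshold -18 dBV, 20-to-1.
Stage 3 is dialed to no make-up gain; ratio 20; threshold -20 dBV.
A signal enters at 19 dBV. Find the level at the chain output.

-19.82 dBV

Stage 1: 10 dB above 9 dBV, reduced 5:1 to 2 dB above → 11 dBV; +3 dB make-up → 14 dBV.
Stage 2: 14 dBV is 32 dB over -18 dBV; at 20:1 that becomes 1.6 dB over, giving -16.4 dBV.
Stage 3: -16.4 dBV is 3.6 dB over -20 dBV; at 20:1 that becomes 0.18 dB over, giving -19.82 dBV.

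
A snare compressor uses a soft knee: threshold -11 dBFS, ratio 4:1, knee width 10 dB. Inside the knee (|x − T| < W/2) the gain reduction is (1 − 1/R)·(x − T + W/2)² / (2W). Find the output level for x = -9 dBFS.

-10.8375 dBFS

x − T + W/2 = -9 − (-11) + 5 = 7.
GR = (1 − 1/4) × 7² / 20 = 0.75 × 49 / 20 = 1.8375 dB.
Output = -9 − 1.8375 = -10.8375 dBFS.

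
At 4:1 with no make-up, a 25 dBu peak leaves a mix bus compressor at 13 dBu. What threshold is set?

Input is 16 dB above T (since output overshoot × R = input overshoot: (13 − T)·4 = 25 − T gives T = 9 dBu).
Check: 9 + (25 − 9)/4 = 9 + 4 = 13 dBu. ✓

9 dBu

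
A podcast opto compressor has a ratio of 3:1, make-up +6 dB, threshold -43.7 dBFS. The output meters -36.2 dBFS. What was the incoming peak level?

-39.2 dBFS

Stripping the +6 dB make-up gives -42.2 dBFS at the gain stage.
Post-compression overshoot = -42.2 − (-43.7) = 1.5 dB.
Input overshoot = R × output overshoot = 4.5 dB → input = -43.7 + 4.5 = -39.2 dBFS.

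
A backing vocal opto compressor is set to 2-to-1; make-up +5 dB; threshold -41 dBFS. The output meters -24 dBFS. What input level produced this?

Before make-up, the level was -24 − 5 = -29 dBFS.
Post-compression overshoot = -29 − (-41) = 12 dB.
Input overshoot = R × output overshoot = 24 dB → input = -41 + 24 = -17 dBFS.

-17 dBFS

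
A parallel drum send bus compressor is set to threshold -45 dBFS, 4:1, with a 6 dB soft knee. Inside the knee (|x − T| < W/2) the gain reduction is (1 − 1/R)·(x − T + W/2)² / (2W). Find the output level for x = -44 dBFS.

x − T + W/2 = -44 − (-45) + 3 = 4.
GR = (1 − 1/4) × 4² / 12 = 0.75 × 16 / 12 = 1 dB.
Output = -44 − 1 = -45 dBFS.

-45 dBFS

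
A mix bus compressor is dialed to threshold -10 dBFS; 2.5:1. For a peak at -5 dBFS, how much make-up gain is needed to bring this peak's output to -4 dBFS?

Without make-up, output = threshold + overshoot/2.5 = -10 + 2 = -8 dBFS.
Gap to target: 4 dB.

4 dB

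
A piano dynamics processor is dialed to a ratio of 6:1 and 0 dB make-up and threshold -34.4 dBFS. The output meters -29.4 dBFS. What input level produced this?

Post-compression overshoot = -29.4 − (-34.4) = 5 dB.
Undo the ratio: input overshoot = 5 × 6 = 30 dB, giving input = -4.4 dBFS.

-4.4 dBFS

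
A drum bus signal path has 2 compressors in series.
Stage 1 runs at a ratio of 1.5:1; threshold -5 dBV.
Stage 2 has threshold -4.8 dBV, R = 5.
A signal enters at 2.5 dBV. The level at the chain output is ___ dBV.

-3.84 dBV

Stage 1: overshoot 7.5 dB → 7.5/1.5 = 5 dB → 0 dBV.
Stage 2: overshoot 4.8 dB → 4.8/5 = 0.96 dB → -3.84 dBV.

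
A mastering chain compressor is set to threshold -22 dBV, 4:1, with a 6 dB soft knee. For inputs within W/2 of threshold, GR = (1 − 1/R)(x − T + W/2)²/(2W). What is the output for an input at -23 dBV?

x − T + W/2 = -23 − (-22) + 3 = 2.
GR = (1 − 1/4) × 2² / 12 = 0.75 × 4 / 12 = 0.25 dB.
Output = -23 − 0.25 = -23.25 dBV.

-23.25 dBV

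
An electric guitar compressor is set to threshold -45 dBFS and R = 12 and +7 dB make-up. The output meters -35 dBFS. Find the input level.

-9 dBFS

Before make-up, the level was -35 − 7 = -42 dBFS.
The compressed level sits -42 − (-45) = 3 dB over threshold.
Input overshoot = R × output overshoot = 36 dB → input = -45 + 36 = -9 dBFS.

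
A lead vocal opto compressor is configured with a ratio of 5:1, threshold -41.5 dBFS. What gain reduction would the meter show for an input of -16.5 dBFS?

20 dB

-16.5 dBFS exceeds the threshold by 25 dB.
At 5:1, output sits 25/5 = 5 dB above threshold.
So the signal is attenuated by 25 − 5 = 20 dB.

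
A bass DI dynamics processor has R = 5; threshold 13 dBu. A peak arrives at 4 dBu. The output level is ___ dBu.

4 dBu is 9 dB below the 13 dBu threshold, so no gain reduction is applied.
Output = input = 4 dBu.

4 dBu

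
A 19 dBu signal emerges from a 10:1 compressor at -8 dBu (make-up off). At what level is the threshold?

Let T be the threshold. Output overshoot = (input overshoot)/R, so -8 − T = (19 − T)/10.
10·(-8 − T) = 19 − T → 9·T = -80 − 19 = -99.
T = -99/9 = -11 dBu.

-11 dBu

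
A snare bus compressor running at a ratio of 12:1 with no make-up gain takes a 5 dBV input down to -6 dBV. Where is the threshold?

Let T be the threshold. Output overshoot = (input overshoot)/R, so -6 − T = (5 − T)/12.
12·(-6 − T) = 5 − T → 11·T = -72 − 5 = -77.
T = -77/11 = -7 dBV.

-7 dBV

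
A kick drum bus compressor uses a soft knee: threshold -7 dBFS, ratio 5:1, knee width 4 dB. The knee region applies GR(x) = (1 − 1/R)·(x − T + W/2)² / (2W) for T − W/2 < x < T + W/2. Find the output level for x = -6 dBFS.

-6.9 dBFS

x − T + W/2 = -6 − (-7) + 2 = 3.
GR = (1 − 1/5) × 3² / 8 = 0.8 × 9 / 8 = 0.9 dB.
Output = -6 − 0.9 = -6.9 dBFS.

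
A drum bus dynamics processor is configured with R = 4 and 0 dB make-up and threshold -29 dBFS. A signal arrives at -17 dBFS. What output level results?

-26 dBFS

Overshoot: -17 − (-29) = 12 dB.
The 12 dB excess becomes 3 dB after 4:1 reduction.
Output = -29 + 3 = -26 dBFS.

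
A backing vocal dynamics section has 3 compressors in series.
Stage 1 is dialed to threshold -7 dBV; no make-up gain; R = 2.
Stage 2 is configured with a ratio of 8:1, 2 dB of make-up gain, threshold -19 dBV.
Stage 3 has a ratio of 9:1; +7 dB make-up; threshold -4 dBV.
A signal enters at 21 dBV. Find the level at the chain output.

Stage 1: 28 dB above -7 dBV, reduced 2:1 to 14 dB above → 7 dBV.
Stage 2: overshoot 26 dB → 26/8 = 3.25 dB → -15.75 dBV; +2 dB make-up → -13.75 dBV.
Stage 3: -13.75 dBV ≤ -4 dBV, so stage 3 doesn't engage; make-up brings it to -6.75 dBV.

-6.75 dBV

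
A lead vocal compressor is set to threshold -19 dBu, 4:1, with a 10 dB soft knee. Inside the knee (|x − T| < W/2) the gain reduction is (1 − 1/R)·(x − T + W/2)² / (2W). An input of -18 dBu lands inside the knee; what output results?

x − T + W/2 = -18 − (-19) + 5 = 6.
GR = (1 − 1/4) × 6² / 20 = 0.75 × 36 / 20 = 1.35 dB.
Output = -18 − 1.35 = -19.35 dBu.

-19.35 dBu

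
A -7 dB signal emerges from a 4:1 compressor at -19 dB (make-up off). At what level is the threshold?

Gain reduction = -7 − (-19) = 12 dB; output overshoot = GR / (R − 1) = 12 / 3 = 4 dB.
Threshold = output − output overshoot = -19 − 4 = -23 dB.

-23 dB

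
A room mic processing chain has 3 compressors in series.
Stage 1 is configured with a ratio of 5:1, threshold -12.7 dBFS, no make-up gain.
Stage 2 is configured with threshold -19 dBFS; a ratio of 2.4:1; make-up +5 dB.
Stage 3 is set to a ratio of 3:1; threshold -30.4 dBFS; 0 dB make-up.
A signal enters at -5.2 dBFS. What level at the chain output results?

Stage 1: 7.5 dB above -12.7 dBFS, reduced 5:1 to 1.5 dB above → -11.2 dBFS.
Stage 2: 7.8 dB above -19 dBFS, reduced 2.4:1 to 3.25 dB above → -15.75 dBFS; +5 dB make-up → -10.75 dBFS.
Stage 3: overshoot 19.65 dB → 19.65/3 = 6.55 dB → -23.85 dBFS.

-23.85 dBFS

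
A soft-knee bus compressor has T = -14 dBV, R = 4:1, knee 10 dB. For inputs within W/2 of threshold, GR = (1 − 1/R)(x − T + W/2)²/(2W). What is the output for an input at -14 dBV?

x − T + W/2 = -14 − (-14) + 5 = 5.
GR = (1 − 1/4) × 5² / 20 = 0.75 × 25 / 20 = 0.9375 dB.
Output = -14 − 0.9375 = -14.9375 dBV.

-14.9375 dBV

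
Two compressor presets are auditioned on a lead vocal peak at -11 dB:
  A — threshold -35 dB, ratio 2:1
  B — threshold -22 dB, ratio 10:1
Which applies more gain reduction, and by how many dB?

A, by 2.1 dB

A: overshoot 24 dB → output overshoot 12 dB → GR 12 dB.
B: overshoot 11 dB → output overshoot 1.1 dB → GR 9.9 dB.
Difference: 2.1 dB in favour of A.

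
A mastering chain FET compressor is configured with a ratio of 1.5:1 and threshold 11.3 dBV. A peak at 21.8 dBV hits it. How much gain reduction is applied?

21.8 dBV exceeds the threshold by 10.5 dB.
A 1.5:1 ratio leaves 7 dB of that excess.
GR = overshoot in − overshoot out = 10.5 − 7 = 3.5 dB.

3.5 dB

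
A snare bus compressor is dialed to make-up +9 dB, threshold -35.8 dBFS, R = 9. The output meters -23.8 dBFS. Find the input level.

-8.8 dBFS

Before make-up, the level was -23.8 − 9 = -32.8 dBFS.
The compressed level sits -32.8 − (-35.8) = 3 dB over threshold.
Input overshoot = R × output overshoot = 27 dB → input = -35.8 + 27 = -8.8 dBFS.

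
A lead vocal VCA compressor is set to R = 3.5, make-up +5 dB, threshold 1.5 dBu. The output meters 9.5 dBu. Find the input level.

Stripping the +5 dB make-up gives 4.5 dBu at the gain stage.
Post-compression overshoot = 4.5 − 1.5 = 3 dB.
Before 3.5:1 compression the overshoot was 3 × 3.5 = 10.5 dB, so input = 1.5 + 10.5 = 12 dBu.

12 dBu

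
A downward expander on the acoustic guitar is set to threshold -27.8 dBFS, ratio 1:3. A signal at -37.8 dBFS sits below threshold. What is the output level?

Undershoot = (-27.8) − (-37.8) = 10 dB.
At 1:3, that expands to 30 dB under threshold.
Output = -27.8 − 30 = -57.8 dBFS.

-57.8 dBFS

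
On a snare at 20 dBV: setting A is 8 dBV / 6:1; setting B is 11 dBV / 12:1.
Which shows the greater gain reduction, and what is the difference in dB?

A, by 1.75 dB

A: 12 dB over, compressed to 2 dB over, so 10 dB of GR.
B: 9 dB over, compressed to 0.75 dB over, so 8.25 dB of GR.
A reduces 1.75 dB more.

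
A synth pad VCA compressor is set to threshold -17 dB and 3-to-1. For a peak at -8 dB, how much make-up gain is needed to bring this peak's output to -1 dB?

Without make-up, output = threshold + overshoot/3 = -17 + 3 = -14 dB.
Gap to target: 13 dB.

13 dB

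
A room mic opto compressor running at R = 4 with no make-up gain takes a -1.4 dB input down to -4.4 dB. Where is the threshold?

Let T be the threshold. Output overshoot = (input overshoot)/R, so -4.4 − T = (-1.4 − T)/4.
4·(-4.4 − T) = -1.4 − T → 3·T = -17.6 − (-1.4) = -16.2.
T = -16.2/3 = -5.4 dB.

-5.4 dB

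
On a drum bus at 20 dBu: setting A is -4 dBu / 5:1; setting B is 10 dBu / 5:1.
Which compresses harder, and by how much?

A: 24 dB over, compressed to 4.8 dB over, so 19.2 dB of GR.
B: 10 dB over, compressed to 2 dB over, so 8 dB of GR.
Difference: 11.2 dB in favour of A.

A, by 11.2 dB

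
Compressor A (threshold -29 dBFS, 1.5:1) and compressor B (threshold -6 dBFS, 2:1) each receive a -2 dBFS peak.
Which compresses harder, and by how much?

A, by 7 dB

A: overshoot 27 dB → output overshoot 18 dB → GR 9 dB.
B: overshoot 4 dB → output overshoot 2 dB → GR 2 dB.
A applies 7 dB more gain reduction.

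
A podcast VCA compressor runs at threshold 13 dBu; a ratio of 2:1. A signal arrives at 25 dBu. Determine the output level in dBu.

Overshoot: 25 − 13 = 12 dB.
2:1 compression reduces that to 12/2 = 6 dB over.
Output = 13 + 6 = 19 dBu.

19 dBu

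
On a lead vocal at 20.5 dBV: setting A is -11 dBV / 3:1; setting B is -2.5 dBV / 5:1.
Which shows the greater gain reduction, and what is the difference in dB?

A, by 2.6 dB

A: overshoot 31.5 dB → output overshoot 10.5 dB → GR 21 dB.
B: overshoot 23 dB → output overshoot 4.6 dB → GR 18.4 dB.
Difference: 2.6 dB in favour of A.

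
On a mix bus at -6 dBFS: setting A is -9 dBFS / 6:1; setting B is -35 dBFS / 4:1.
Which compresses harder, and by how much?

A: overshoot 3 dB → output overshoot 0.5 dB → GR 2.5 dB.
B: overshoot 29 dB → output overshoot 7.25 dB → GR 21.75 dB.
B applies 19.25 dB more gain reduction.

B, by 19.25 dB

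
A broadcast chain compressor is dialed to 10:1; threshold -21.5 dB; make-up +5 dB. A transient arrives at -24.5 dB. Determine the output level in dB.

-19.5 dB

-24.5 dB is 3 dB below the -21.5 dB threshold, so no gain reduction is applied.
Make-up gain adds 5 dB: -24.5 + 5 = -19.5 dB.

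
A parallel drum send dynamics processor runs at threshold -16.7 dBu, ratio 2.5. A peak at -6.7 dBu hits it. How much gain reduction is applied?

6 dB

Overshoot = -6.7 − (-16.7) = 10 dB.
After 2.5:1 compression the overshoot becomes 10/2.5 = 4 dB.
Gain reduction = 10 − 4 = 6 dB.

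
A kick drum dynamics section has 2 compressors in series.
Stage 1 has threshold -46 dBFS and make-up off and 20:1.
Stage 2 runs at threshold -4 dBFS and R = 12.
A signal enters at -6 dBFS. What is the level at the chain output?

-44 dBFS

Stage 1: 40 dB above -46 dBFS, reduced 20:1 to 2 dB above → -44 dBFS.
Stage 2: below threshold (-44 ≤ -4); passes unchanged; output -44 dBFS.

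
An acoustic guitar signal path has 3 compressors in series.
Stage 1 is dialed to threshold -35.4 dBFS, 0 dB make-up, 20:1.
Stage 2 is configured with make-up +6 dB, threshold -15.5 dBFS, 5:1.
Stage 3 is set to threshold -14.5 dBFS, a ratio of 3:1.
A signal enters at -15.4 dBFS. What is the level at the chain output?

-28.4 dBFS

Stage 1: overshoot 20 dB → 20/20 = 1 dB → -34.4 dBFS.
Stage 2: -34.4 dBFS ≤ -15.5 dBFS, so stage 2 doesn't engage; make-up brings it to -28.4 dBFS.
Stage 3: below threshold (-28.4 ≤ -14.5); passes unchanged; output -28.4 dBFS.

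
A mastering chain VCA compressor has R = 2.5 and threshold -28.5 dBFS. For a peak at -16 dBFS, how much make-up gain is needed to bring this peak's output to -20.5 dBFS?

3 dB

Overshoot 12.5 dB → 12.5/2.5 = 5 dB after compression, so the compressed level is -28.5 + 5 = -23.5 dBFS.
Make-up = target − compressed = -20.5 − (-23.5) = 3 dB.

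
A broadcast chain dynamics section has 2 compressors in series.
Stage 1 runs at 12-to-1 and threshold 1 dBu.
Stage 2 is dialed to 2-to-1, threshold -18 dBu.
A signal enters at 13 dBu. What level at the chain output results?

Stage 1: 12 dB above 1 dBu, reduced 12:1 to 1 dB above → 2 dBu.
Stage 2: 2 dBu is 20 dB over -18 dBu; at 2:1 that becomes 10 dB over, giving -8 dBu.

-8 dBu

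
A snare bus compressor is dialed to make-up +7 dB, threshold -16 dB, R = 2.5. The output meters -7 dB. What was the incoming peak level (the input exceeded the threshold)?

-11 dB

Stripping the +7 dB make-up gives -14 dB at the gain stage.
Post-compression overshoot = -14 − (-16) = 2 dB.
Before 2.5:1 compression the overshoot was 2 × 2.5 = 5 dB, so input = -16 + 5 = -11 dB.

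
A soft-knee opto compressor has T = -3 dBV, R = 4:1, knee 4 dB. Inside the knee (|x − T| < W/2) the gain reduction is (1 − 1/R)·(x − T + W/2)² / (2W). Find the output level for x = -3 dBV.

-3.375 dBV

x − T + W/2 = -3 − (-3) + 2 = 2.
GR = (1 − 1/4) × 2² / 8 = 0.75 × 4 / 8 = 0.375 dB.
Output = -3 − 0.375 = -3.375 dBV.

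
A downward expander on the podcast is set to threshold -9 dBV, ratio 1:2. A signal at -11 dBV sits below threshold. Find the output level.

Undershoot = (-9) − (-11) = 2 dB.
At 1:2, that expands to 4 dB under threshold.
Output = -9 − 4 = -13 dBV.

-13 dBV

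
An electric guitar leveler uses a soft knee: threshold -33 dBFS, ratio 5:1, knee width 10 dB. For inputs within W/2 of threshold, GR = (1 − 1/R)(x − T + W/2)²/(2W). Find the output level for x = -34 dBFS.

x − T + W/2 = -34 − (-33) + 5 = 4.
GR = (1 − 1/5) × 4² / 20 = 0.8 × 16 / 20 = 0.64 dB.
Output = -34 − 0.64 = -34.64 dBFS.

-34.64 dBFS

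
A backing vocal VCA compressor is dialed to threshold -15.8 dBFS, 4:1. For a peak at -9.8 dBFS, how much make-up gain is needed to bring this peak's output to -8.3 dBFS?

6 dB

Overshoot 6 dB → 6/4 = 1.5 dB after compression, so the compressed level is -15.8 + 1.5 = -14.3 dBFS.
Make-up = target − compressed = -8.3 − (-14.3) = 6 dB.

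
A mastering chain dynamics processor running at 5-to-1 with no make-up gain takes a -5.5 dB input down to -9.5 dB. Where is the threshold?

-10.5 dB

Input is 5 dB above T (since output overshoot × R = input overshoot: (-9.5 − T)·5 = -5.5 − T gives T = -10.5 dB).
Check: -10.5 + (-5.5 − (-10.5))/5 = -10.5 + 1 = -9.5 dB. ✓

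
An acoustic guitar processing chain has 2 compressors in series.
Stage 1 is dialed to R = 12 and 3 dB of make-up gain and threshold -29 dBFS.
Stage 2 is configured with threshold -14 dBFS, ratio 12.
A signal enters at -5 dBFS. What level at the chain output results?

Stage 1: overshoot 24 dB → 24/12 = 2 dB → -27 dBFS; +3 dB make-up → -24 dBFS.
Stage 2: -24 dBFS ≤ -14 dBFS, so stage 2 doesn't engage; output -24 dBFS.

-24 dBFS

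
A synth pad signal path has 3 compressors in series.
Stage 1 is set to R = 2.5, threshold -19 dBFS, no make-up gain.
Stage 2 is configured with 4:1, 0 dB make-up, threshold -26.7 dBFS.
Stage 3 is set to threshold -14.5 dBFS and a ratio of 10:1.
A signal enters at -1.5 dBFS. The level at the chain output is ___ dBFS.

Stage 1: overshoot 17.5 dB → 17.5/2.5 = 7 dB → -12 dBFS.
Stage 2: overshoot 14.7 dB → 14.7/4 = 3.675 dB → -23.025 dBFS.
Stage 3: below threshold (-23.025 ≤ -14.5); passes unchanged; output -23.025 dBFS.

-23.025 dBFS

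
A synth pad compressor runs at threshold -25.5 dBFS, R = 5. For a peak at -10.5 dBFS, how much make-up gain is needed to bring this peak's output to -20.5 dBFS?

2 dB

The peak compresses to -25.5 + 15/5 = -22.5 dBFS.
To reach -20.5 dBFS requires -20.5 − (-22.5) = 2 dB of make-up.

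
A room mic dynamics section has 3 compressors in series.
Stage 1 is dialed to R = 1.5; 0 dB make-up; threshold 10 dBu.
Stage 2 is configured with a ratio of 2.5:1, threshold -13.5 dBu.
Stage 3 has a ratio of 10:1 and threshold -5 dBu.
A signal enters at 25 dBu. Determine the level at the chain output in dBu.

Stage 1: 25 dBu is 15 dB over 10 dBu; at 1.5:1 that becomes 10 dB over, giving 20 dBu.
Stage 2: overshoot 33.5 dB → 33.5/2.5 = 13.4 dB → -0.1 dBu.
Stage 3: 4.9 dB above -5 dBu, reduced 10:1 to 0.49 dB above → -4.51 dBu.

-4.51 dBu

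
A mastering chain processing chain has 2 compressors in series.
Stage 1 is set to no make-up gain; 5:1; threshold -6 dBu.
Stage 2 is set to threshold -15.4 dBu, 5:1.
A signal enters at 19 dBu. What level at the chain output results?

Stage 1: 19 dBu is 25 dB over -6 dBu; at 5:1 that becomes 5 dB over, giving -1 dBu.
Stage 2: -1 dBu is 14.4 dB over -15.4 dBu; at 5:1 that becomes 2.88 dB over, giving -12.52 dBu.

-12.52 dBu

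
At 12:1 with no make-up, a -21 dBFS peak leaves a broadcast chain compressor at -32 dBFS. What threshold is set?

-33 dBFS

Gain reduction = -21 − (-32) = 11 dB; output overshoot = GR / (R − 1) = 11 / 11 = 1 dB.
Threshold = output − output overshoot = -32 − 1 = -33 dBFS.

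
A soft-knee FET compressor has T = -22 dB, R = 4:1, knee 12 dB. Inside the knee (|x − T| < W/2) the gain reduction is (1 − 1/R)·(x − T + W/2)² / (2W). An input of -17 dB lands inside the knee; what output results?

-20.78125 dB

x − T + W/2 = -17 − (-22) + 6 = 11.
GR = (1 − 1/4) × 11² / 24 = 0.75 × 121 / 24 = 3.78125 dB.
Output = -17 − 3.78125 = -20.78125 dB.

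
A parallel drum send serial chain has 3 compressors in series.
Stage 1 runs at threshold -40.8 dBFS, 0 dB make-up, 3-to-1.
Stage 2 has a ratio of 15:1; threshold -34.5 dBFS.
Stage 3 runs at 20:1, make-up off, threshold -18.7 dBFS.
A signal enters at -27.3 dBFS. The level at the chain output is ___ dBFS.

Stage 1: 13.5 dB above -40.8 dBFS, reduced 3:1 to 4.5 dB above → -36.3 dBFS.
Stage 2: below threshold (-36.3 ≤ -34.5); passes unchanged; output -36.3 dBFS.
Stage 3: below threshold (-36.3 ≤ -18.7); passes unchanged; output -36.3 dBFS.

-36.3 dBFS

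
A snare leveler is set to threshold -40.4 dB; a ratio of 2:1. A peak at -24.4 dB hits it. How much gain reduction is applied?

The signal is 16 dB above threshold.
A 2:1 ratio leaves 8 dB of that excess.
GR = overshoot in − overshoot out = 16 − 8 = 8 dB.

8 dB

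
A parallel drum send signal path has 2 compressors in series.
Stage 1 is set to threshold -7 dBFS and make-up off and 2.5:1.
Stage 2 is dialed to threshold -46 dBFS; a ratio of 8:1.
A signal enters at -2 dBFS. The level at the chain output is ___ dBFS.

-40.875 dBFS

Stage 1: overshoot 5 dB → 5/2.5 = 2 dB → -5 dBFS.
Stage 2: overshoot 41 dB → 41/8 = 5.125 dB → -40.875 dBFS.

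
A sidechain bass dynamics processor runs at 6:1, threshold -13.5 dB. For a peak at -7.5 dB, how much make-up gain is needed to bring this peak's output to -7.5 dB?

5 dB

The peak compresses to -13.5 + 6/6 = -12.5 dB.
To reach -7.5 dB requires -7.5 − (-12.5) = 5 dB of make-up.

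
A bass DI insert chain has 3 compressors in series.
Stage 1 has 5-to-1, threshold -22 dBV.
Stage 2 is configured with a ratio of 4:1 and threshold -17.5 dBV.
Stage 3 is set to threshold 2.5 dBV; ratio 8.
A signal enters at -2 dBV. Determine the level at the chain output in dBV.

Stage 1: overshoot 20 dB → 20/5 = 4 dB → -18 dBV.
Stage 2: -18 dBV ≤ -17.5 dBV, so stage 2 doesn't engage; output -18 dBV.
Stage 3: below threshold (-18 ≤ 2.5); passes unchanged; output -18 dBV.

-18 dBV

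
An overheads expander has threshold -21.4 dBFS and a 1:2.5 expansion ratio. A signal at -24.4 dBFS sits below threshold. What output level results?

-28.9 dBFS

Undershoot = (-21.4) − (-24.4) = 3 dB.
At 1:2.5, that expands to 7.5 dB under threshold.
Output = -21.4 − 7.5 = -28.9 dBFS.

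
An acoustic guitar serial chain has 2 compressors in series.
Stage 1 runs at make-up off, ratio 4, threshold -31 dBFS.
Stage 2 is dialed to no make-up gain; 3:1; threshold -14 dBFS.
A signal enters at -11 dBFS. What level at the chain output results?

Stage 1: -11 dBFS is 20 dB over -31 dBFS; at 4:1 that becomes 5 dB over, giving -26 dBFS.
Stage 2: below threshold (-26 ≤ -14); passes unchanged; output -26 dBFS.

-26 dBFS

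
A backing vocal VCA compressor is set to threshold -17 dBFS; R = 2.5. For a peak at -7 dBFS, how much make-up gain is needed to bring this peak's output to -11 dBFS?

The peak compresses to -17 + 10/2.5 = -13 dBFS.
To reach -11 dBFS requires -11 − (-13) = 2 dB of make-up.

2 dB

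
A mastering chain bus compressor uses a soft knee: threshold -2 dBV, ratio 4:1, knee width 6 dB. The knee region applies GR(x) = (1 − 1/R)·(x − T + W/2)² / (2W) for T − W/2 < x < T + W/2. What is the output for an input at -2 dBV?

x − T + W/2 = -2 − (-2) + 3 = 3.
GR = (1 − 1/4) × 3² / 12 = 0.75 × 9 / 12 = 0.5625 dB.
Output = -2 − 0.5625 = -2.5625 dBV.

-2.5625 dBV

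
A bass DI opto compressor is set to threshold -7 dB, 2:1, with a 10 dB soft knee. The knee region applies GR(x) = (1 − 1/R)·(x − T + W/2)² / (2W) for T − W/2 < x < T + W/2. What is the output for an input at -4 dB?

-5.6 dB

x − T + W/2 = -4 − (-7) + 5 = 8.
GR = (1 − 1/2) × 8² / 20 = 0.5 × 64 / 20 = 1.6 dB.
Output = -4 − 1.6 = -5.6 dB.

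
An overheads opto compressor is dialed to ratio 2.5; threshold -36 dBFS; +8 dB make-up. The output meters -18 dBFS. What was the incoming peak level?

-11 dBFS

Before make-up, the level was -18 − 8 = -26 dBFS.
The compressed level sits -26 − (-36) = 10 dB over threshold.
Undo the ratio: input overshoot = 10 × 2.5 = 25 dB, giving input = -11 dBFS.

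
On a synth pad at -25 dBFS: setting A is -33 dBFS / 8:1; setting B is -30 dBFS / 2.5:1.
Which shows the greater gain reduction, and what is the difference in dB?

A: overshoot 8 dB → output overshoot 1 dB → GR 7 dB.
B: overshoot 5 dB → output overshoot 2 dB → GR 3 dB.
A applies 4 dB more gain reduction.

A, by 4 dB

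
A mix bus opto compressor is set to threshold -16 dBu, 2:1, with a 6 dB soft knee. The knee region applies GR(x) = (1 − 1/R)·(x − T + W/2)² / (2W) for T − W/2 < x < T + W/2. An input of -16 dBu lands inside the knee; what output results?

x − T + W/2 = -16 − (-16) + 3 = 3.
GR = (1 − 1/2) × 3² / 12 = 0.5 × 9 / 12 = 0.375 dB.
Output = -16 − 0.375 = -16.375 dBu.

-16.375 dBu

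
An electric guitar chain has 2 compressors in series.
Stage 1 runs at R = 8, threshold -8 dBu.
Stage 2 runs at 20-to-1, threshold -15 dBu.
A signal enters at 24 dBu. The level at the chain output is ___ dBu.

Stage 1: overshoot 32 dB → 32/8 = 4 dB → -4 dBu.
Stage 2: 11 dB above -15 dBu, reduced 20:1 to 0.55 dB above → -14.45 dBu.

-14.45 dBu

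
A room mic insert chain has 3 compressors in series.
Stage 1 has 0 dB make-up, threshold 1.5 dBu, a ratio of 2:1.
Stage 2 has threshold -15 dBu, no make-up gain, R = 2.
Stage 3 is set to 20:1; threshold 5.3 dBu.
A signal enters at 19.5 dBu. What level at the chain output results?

Stage 1: 18 dB above 1.5 dBu, reduced 2:1 to 9 dB above → 10.5 dBu.
Stage 2: 25.5 dB above -15 dBu, reduced 2:1 to 12.75 dB above → -2.25 dBu.
Stage 3: -2.25 dBu is at or below the 5.3 dBu threshold — no compression; output -2.25 dBu.

-2.25 dBu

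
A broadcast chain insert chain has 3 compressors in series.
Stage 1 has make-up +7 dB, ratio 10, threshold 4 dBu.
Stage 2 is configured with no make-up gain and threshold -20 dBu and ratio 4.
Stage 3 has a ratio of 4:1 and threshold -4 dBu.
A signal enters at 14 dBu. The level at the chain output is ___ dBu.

-12 dBu

Stage 1: 14 dBu is 10 dB over 4 dBu; at 10:1 that becomes 1 dB over, giving 5 dBu; +7 dB make-up → 12 dBu.
Stage 2: 32 dB above -20 dBu, reduced 4:1 to 8 dB above → -12 dBu.
Stage 3: below threshold (-12 ≤ -4); passes unchanged; output -12 dBu.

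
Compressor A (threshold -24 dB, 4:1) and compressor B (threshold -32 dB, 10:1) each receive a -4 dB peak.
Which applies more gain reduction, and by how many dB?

B, by 10.2 dB

A: 20 dB over, compressed to 5 dB over, so 15 dB of GR.
B: 28 dB over, compressed to 2.8 dB over, so 25.2 dB of GR.
B applies 10.2 dB more gain reduction.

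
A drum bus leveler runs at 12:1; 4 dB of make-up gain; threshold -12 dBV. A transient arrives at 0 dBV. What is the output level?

The input is 12 dB above the -12 dBV threshold.
The 12 dB excess becomes 1 dB after 12:1 reduction.
So the level is -12 + 1 = -11 dBV; make-up adds 4 dB, giving -7 dBV.

-7 dBV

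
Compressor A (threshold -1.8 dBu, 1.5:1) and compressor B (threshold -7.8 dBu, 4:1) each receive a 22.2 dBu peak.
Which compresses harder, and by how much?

B, by 14.5 dB

A: overshoot 24 dB → output overshoot 16 dB → GR 8 dB.
B: overshoot 30 dB → output overshoot 7.5 dB → GR 22.5 dB.
B applies 14.5 dB more gain reduction.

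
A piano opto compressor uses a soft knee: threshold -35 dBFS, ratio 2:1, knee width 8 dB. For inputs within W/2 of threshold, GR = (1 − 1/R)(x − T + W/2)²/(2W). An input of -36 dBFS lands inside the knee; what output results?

-36.28125 dBFS

x − T + W/2 = -36 − (-35) + 4 = 3.
GR = (1 − 1/2) × 3² / 16 = 0.5 × 9 / 16 = 0.28125 dB.
Output = -36 − 0.28125 = -36.28125 dBFS.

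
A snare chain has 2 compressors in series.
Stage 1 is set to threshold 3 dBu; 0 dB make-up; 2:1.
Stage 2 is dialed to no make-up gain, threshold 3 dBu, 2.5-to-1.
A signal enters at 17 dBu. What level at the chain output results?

5.8 dBu

Stage 1: 17 dBu is 14 dB over 3 dBu; at 2:1 that becomes 7 dB over, giving 10 dBu.
Stage 2: 10 dBu is 7 dB over 3 dBu; at 2.5:1 that becomes 2.8 dB over, giving 5.8 dBu.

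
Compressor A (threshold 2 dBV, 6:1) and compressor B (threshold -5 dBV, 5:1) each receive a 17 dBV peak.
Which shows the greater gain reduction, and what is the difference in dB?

A: overshoot 15 dB → output overshoot 2.5 dB → GR 12.5 dB.
B: overshoot 22 dB → output overshoot 4.4 dB → GR 17.6 dB.
B reduces 5.1 dB more.

B, by 5.1 dB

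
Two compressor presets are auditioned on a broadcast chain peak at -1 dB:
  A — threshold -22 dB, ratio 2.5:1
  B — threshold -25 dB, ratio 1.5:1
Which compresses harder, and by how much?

A: GR = 21 − 21/2.5 = 12.6 dB.
B: GR = 24 − 24/1.5 = 8 dB.
Difference: 4.6 dB in favour of A.

A, by 4.6 dB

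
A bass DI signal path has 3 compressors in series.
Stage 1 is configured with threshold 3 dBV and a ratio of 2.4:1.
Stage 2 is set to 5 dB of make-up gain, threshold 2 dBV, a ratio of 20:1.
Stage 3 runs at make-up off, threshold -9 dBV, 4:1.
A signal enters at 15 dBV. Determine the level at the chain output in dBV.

-4.925 dBV

Stage 1: overshoot 12 dB → 12/2.4 = 5 dB → 8 dBV.
Stage 2: overshoot 6 dB → 6/20 = 0.3 dB → 2.3 dBV; +5 dB make-up → 7.3 dBV.
Stage 3: 7.3 dBV is 16.3 dB over -9 dBV; at 4:1 that becomes 4.075 dB over, giving -4.925 dBV.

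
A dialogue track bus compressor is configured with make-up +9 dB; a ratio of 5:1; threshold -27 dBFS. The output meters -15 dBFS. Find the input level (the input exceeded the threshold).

Before make-up, the level was -15 − 9 = -24 dBFS.
Post-compression overshoot = -24 − (-27) = 3 dB.
Input overshoot = R × output overshoot = 15 dB → input = -27 + 15 = -12 dBFS.

-12 dBFS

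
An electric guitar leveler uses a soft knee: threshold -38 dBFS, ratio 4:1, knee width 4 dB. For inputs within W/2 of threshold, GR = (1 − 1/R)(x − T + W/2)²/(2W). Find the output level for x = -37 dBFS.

-37.84375 dBFS

x − T + W/2 = -37 − (-38) + 2 = 3.
GR = (1 − 1/4) × 3² / 8 = 0.75 × 9 / 8 = 0.84375 dB.
Output = -37 − 0.84375 = -37.84375 dBFS.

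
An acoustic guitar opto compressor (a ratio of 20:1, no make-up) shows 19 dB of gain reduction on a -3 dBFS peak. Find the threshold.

-23 dBFS

Gain reduction = -3 − (-22) = 19 dB; output overshoot = GR / (R − 1) = 19 / 19 = 1 dB.
Threshold = output − output overshoot = -22 − 1 = -23 dBFS.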